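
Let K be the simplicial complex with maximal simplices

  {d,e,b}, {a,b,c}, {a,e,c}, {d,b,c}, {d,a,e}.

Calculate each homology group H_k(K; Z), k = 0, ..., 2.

H_0 ≅ Z,  H_1 ≅ Z,  H_2 = 0.

Order the vertices as a < b < c < d < e. Listing each simplex with vertices in this order, K has dimension 2 with simplices:

  0-simplices (5): a, b, c, d, e
  1-simplices (10): ab, ac, ad, ae, bc, bd, be, cd, ce, de
  2-simplices (5): abc, ace, ade, bcd, bde

Hence C_0 ≅ Z^5, C_1 ≅ Z^10, C_2 ≅ Z^5.

The boundary map ∂_1: C_1 → C_0 is given by ∂[p,q] = [q] − [p]. For instance
  ∂bc = c − b.
The 5×10 boundary matrix has rank 4 and Smith normal form diag(1,1,1,1).

∂_2: C_2 → C_1 acts by ∂[p,q,r] = [q,r] − [p,r] + [p,q]. For instance
  ∂bde = de − be + bd,
  ∂ace = ce − ae + ac.
The resulting 10×5 matrix has rank 5, and its Smith normal form has invariant factors (1,1,1,1,1).

From H_k ≅ ker(∂_k) / im(∂_{k+1}) we obtain:

  H_0: rank C_0 − rank ∂_1 = 5 − 4 = 1, and the invariant factors of ∂_1 are all 1, so H_0 ≅ Z.
  H_1: rank ker ∂_1 − rank ∂_2 = (10 − 4) − 5 = 1, and the invariant factors of ∂_2 are all 1, so H_1 ≅ Z.
  H_2: rank ker ∂_2 − rank ∂_3 = (5 − 5) − 0 = 0, and there is no ∂_3, so H_2 ≅ 0.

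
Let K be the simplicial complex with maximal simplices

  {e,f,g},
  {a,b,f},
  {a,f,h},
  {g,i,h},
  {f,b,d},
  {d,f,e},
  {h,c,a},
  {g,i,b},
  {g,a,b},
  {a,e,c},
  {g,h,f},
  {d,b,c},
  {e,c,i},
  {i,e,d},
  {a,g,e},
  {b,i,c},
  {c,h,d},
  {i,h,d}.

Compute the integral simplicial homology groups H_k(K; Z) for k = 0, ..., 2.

Order the vertices as a < b < c < d < e < f < g < h < i. Listing each simplex with vertices in this order, K has dimension 2 with simplices:

  0-simplices (9): a, b, c, d, e, f, g, h, i
  1-simplices (27): ab, ac, ae, af, ag, ah, bc, bd, bf, bg, bi, cd, ce, ch, ci, de, df, dh, di, ef, eg, ei, fg, fh, gh, gi, hi
  2-simplices (18): abf, abg, ace, ach, aeg, afh, bcd, bci, bdf, bgi, cdh, cei, def, dei, dhi, efg, fgh, ghi

Hence C_0 ≅ Z^9, C_1 ≅ Z^27, C_2 ≅ Z^18.

Boundary ∂_1: C_1 → C_0 maps an edge to its endpoints' difference, ∂[p,q] = q − p.
The 9×27 boundary matrix has rank 8 and Smith normal form diag(1,1,1,1,1,1,1,1).

The boundary map ∂_2: C_2 → C_1 acts by ∂[p,q,r] = [q,r] − [p,r] + [p,q]. For instance
  ∂efg = fg − eg + ef,
  ∂ghi = hi − gi + gh.
As a 27×18 matrix over Z this has rank 18, with invariant factors (1,1,1,1,1,1,1,1,1,1,1,1,1,1,1,1,1,2).

From H_k ≅ ker(∂_k) / im(∂_{k+1}) we obtain:

  H_0: rank C_0 − rank ∂_1 = 9 − 8 = 1, and the invariant factors of ∂_1 are all 1, so H_0 ≅ Z.
  H_1: rank ker ∂_1 − rank ∂_2 = (27 − 8) − 18 = 1, and ∂_2 has invariant factor 2 > 1, so H_1 ≅ Z ⊕ Z/2.
  H_2: rank ker ∂_2 − rank ∂_3 = (18 − 18) − 0 = 0, and there is no ∂_3, so H_2 ≅ 0.

H_0 = Z,  H_1 = Z ⊕ Z/2,  H_2 = 0.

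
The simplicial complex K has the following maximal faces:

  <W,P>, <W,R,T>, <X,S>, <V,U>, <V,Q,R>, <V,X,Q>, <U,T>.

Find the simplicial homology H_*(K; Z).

Order the vertices as P < Q < R < S < T < U < V < W < X. Listing each simplex with vertices in this order, K has dimension 2 with simplices:

  0-simplices (9): P, Q, R, S, T, U, V, W, X
  1-simplices (12): PW, QR, QV, QX, RT, RV, RW, SX, TU, TW, UV, VX
  2-simplices (3): QRV, QVX, RTW

so the chain groups are C_0 ≅ Z^9, C_1 ≅ Z^12, C_2 ≅ Z^3.

The boundary map ∂_1: C_1 → C_0 sends each edge [p,q] (with p < q) to q − p.
This gives a 9×12 integer matrix of rank 8; reducing to Smith normal form yields diagonal entries (1,1,1,1,1,1,1,1).

∂_2: C_2 → C_1 maps a triangle to the signed sum of its edges. For instance
  ∂RTW = TW − RW + RT,
  ∂QVX = VX − QX + QV.
The 12×3 boundary matrix has rank 3 and Smith normal form diag(1,1,1).

Now H_k = ker ∂_k / im ∂_{k+1}, so:

  H_0: rank C_0 − rank ∂_1 = 9 − 8 = 1, and the invariant factors of ∂_1 are all 1, so H_0 ≅ Z.
  H_1: rank ker ∂_1 − rank ∂_2 = (12 − 8) − 3 = 1, and the invariant factors of ∂_2 are all 1, so H_1 ≅ Z.
  H_2: rank ker ∂_2 − rank ∂_3 = (3 − 3) − 0 = 0, and there is no ∂_3, so H_2 ≅ 0.

H_0 = Z,  H_1 = Z,  H_2 = 0.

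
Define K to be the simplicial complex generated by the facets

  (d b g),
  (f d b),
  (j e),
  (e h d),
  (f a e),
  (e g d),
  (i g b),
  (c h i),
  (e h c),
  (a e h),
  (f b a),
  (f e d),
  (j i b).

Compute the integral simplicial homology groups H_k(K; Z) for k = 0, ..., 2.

Take the total order a < b < c < d < e < f < g < h < i < j on the vertex set. Then K (dimension 2) consists of the simplices:

  0-simplices (10): a, b, c, d, e, f, g, h, i, j
  1-simplices (23): ab, ae, af, ah, bd, bf, bg, bi, bj, ce, ch, ci, de, df, dg, dh, ef, eg, eh, ej, gi, hi, ij
  2-simplices (12): abf, aef, aeh, bdf, bdg, bgi, bij, ceh, chi, def, deg, deh

Hence C_0 ≅ Z^10, C_1 ≅ Z^23, C_2 ≅ Z^12.

∂_1: C_1 → C_0 is given by ∂[p,q] = [q] − [p]. For instance
  ∂eg = g − e.
This gives a 10×23 integer matrix of rank 9; reducing to Smith normal form yields diagonal entries (1,1,1,1,1,1,1,1,1).

The boundary map ∂_2: C_2 → C_1 sends each 2-simplex [p,q,r] to [q,r] − [p,r] + [p,q]. For instance
  ∂ceh = eh − ch + ce,
  ∂bdf = df − bf + bd.
The 23×12 boundary matrix has rank 12 and Smith normal form diag(1,1,1,1,1,1,1,1,1,1,1,1).

Now H_k = ker ∂_k / im ∂_{k+1}, so:

  H_0: rank C_0 − rank ∂_1 = 10 − 9 = 1, and the invariant factors of ∂_1 are all 1, so H_0 ≅ Z.
  H_1: rank ker ∂_1 − rank ∂_2 = (23 − 9) − 12 = 2, and the invariant factors of ∂_2 are all 1, so H_1 ≅ Z^2.
  H_2: rank ker ∂_2 − rank ∂_3 = (12 − 12) − 0 = 0, and there is no ∂_3, so H_2 ≅ 0.

H_0 = Z,  H_1 = Z^2,  H_2 = 0.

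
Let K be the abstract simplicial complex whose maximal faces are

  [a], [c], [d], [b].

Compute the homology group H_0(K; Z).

Take the total order a < b < c < d on the vertex set. Then K (dimension 0) consists of the simplices:

  0-simplices (4): a, b, c, d

giving chain groups C_0 ≅ Z^4.

Computing H_k = (kernel of ∂_k) / (image of ∂_{k+1}):

  H_0: rank C_0 − rank ∂_1 = 4 − 0 = 4, and there is no ∂_1, so H_0 ≅ Z^4.

H_0 ≅ Z^4.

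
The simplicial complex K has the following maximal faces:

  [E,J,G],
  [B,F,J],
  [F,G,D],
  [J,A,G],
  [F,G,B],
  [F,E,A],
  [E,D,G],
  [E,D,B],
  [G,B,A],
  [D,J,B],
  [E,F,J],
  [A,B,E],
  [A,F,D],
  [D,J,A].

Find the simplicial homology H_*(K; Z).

K has 7 vertices, 21 edges, 14 triangles.
rank ∂_0 = 0, rank ∂_1 = 6 ⇒ b_0 = 7 − 0 − 6 = 1; all invariant factors of ∂_1 are 1 so no torsion. So H_0 = Z.
rank ∂_1 = 6, rank ∂_2 = 13 ⇒ b_1 = 21 − 6 − 13 = 2; all invariant factors of ∂_2 are 1 so no torsion. So H_1 = Z^2.
rank ∂_2 = 13, rank ∂_3 = 0 ⇒ b_2 = 14 − 13 − 0 = 1. So H_2 = Z.

H_0 = Z,  H_1 = Z^2,  H_2 = Z.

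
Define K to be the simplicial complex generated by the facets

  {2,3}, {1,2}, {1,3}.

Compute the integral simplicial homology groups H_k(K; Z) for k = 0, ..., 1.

H_0 ≅ Z,  H_1 ≅ Z.

We work with the vertex ordering 1 < 2 < 3. The simplices of K, each written with vertices in increasing order, are:

  0-simplices (3): [1], [2], [3]
  1-simplices (3): [1,2], [1,3], [2,3]

giving chain groups C_0 ≅ Z^3, C_1 ≅ Z^3.

Boundary ∂_1: C_1 → C_0 is given by ∂[p,q] = [q] − [p].
This gives a 3×3 integer matrix of rank 2; reducing to Smith normal form yields diagonal entries (1,1).

From H_k ≅ ker(∂_k) / im(∂_{k+1}) we obtain:

  H_0: rank C_0 − rank ∂_1 = 3 − 2 = 1, and the invariant factors of ∂_1 are all 1, so H_0 = Z.
  H_1: rank ker ∂_1 − rank ∂_2 = (3 − 2) − 0 = 1, and there is no ∂_2, so H_1 = Z.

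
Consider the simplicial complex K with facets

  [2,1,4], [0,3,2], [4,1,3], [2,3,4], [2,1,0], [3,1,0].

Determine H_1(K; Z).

We work with the vertex ordering 0 < 1 < 2 < 3 < 4. The simplices of K, each written with vertices in increasing order, are:

  0-simplices (5): [0], [1], [2], [3], [4]
  1-simplices (9): [0,1], [0,2], [0,3], [1,2], [1,3], [1,4], [2,3], [2,4], [3,4]
  2-simplices (6): [0,1,2], [0,1,3], [0,2,3], [1,2,4], [1,3,4], [2,3,4]

Hence C_0 ≅ Z^5, C_1 ≅ Z^9, C_2 ≅ Z^6.

∂_1: C_1 → C_0 maps an edge to its endpoints' difference, ∂[p,q] = q − p.
The 5×9 boundary matrix has rank 4 and Smith normal form diag(1,1,1,1).

The boundary map ∂_2: C_2 → C_1 acts by ∂[p,q,r] = [q,r] − [p,r] + [p,q]. For instance
  ∂[0,1,3] = [1,3] − [0,3] + [0,1],
  ∂[1,3,4] = [3,4] − [1,4] + [1,3].
This gives a 9×6 integer matrix of rank 5; reducing to Smith normal form yields diagonal entries (1,1,1,1,1).

From H_k ≅ ker(∂_k) / im(∂_{k+1}) we obtain:

  H_1: rank ker ∂_1 − rank ∂_2 = (9 − 4) − 5 = 0, and the invariant factors of ∂_2 are all 1, so H_1 = 0.

(K is a triangulation of the 2-sphere S^2.)

H_1 = 0.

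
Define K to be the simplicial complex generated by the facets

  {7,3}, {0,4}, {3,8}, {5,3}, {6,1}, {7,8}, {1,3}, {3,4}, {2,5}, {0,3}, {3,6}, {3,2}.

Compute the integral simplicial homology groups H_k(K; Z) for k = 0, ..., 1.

H_0 ≅ Z,  H_1 ≅ Z^4.

K has 9 vertices, 12 edges.
rank ∂_0 = 0, rank ∂_1 = 8 ⇒ b_0 = 9 − 0 − 8 = 1; all invariant factors of ∂_1 are 1 so no torsion. So H_0 ≅ Z.
rank ∂_1 = 8, rank ∂_2 = 0 ⇒ b_1 = 12 − 8 − 0 = 4. So H_1 ≅ Z^4.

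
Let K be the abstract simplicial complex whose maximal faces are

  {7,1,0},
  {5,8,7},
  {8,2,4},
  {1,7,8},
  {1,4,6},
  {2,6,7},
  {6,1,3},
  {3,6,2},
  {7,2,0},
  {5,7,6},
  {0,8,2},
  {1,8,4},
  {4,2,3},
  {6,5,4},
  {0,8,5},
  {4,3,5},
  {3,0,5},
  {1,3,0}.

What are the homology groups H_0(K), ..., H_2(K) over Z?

H_0 = Z,  H_1 = Z ⊕ Z/2Z,  H_2 = 0.

K has 9 vertices, 27 edges, 18 triangles.
rank ∂_0 = 0, rank ∂_1 = 8 ⇒ b_0 = 9 − 0 − 8 = 1; all invariant factors of ∂_1 are 1 so no torsion. So H_0 ≅ Z.
rank ∂_1 = 8, rank ∂_2 = 18 ⇒ b_1 = 27 − 8 − 18 = 1; ∂_2 has invariant factor(s) [2] giving torsion. So H_1 ≅ Z ⊕ Z/2Z.
rank ∂_2 = 18, rank ∂_3 = 0 ⇒ b_2 = 18 − 18 − 0 = 0. So H_2 ≅ 0.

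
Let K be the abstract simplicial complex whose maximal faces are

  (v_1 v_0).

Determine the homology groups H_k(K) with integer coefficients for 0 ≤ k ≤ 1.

K has 2 vertices, 1 edge.
rank ∂_0 = 0, rank ∂_1 = 1 ⇒ b_0 = 2 − 0 − 1 = 1; all invariant factors of ∂_1 are 1 so no torsion. So H_0 ≅ Z.
rank ∂_1 = 1, rank ∂_2 = 0 ⇒ b_1 = 1 − 1 − 0 = 0. So H_1 ≅ 0.

H_0 ≅ Z,  H_1 = 0.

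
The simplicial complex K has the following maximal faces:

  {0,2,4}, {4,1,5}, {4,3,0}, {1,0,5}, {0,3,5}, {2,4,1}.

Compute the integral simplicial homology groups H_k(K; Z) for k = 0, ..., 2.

K has 6 vertices, 12 edges, 6 triangles.
rank ∂_0 = 0, rank ∂_1 = 5 ⇒ b_0 = 6 − 0 − 5 = 1; all invariant factors of ∂_1 are 1 so no torsion. So H_0 ≅ Z.
rank ∂_1 = 5, rank ∂_2 = 6 ⇒ b_1 = 12 − 5 − 6 = 1; all invariant factors of ∂_2 are 1 so no torsion. So H_1 ≅ Z.
rank ∂_2 = 6, rank ∂_3 = 0 ⇒ b_2 = 6 − 6 − 0 = 0. So H_2 ≅ 0.

H_0 ≅ Z,  H_1 ≅ Z,  H_2 = 0.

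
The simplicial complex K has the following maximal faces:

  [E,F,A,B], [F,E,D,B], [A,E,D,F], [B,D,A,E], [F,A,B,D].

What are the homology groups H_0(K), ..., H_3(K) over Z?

Fix the vertex order A < B < D < E < F and write every simplex with vertices in increasing order. Then dim K = 3 and the simplices of K are:

  0-simplices (5): A, B, D, E, F
  1-simplices (10): AB, AD, AE, AF, BD, BE, BF, DE, DF, EF
  2-simplices (10): ABD, ABE, ABF, ADE, ADF, AEF, BDE, BDF, BEF, DEF
  3-simplices (5): ABDE, ABDF, ABEF, ADEF, BDEF

giving chain groups C_0 ≅ Z^5, C_1 ≅ Z^10, C_2 ≅ Z^10, C_3 ≅ Z^5.

Boundary ∂_1: C_1 → C_0 maps an edge to its endpoints' difference, ∂[p,q] = q − p. For instance
  ∂AD = D − A.
The resulting 5×10 matrix has rank 4, and its Smith normal form has invariant factors (1,1,1,1).

∂_2: C_2 → C_1 maps a triangle to the signed sum of its edges. For instance
  ∂BDF = DF − BF + BD,
  ∂ABD = BD − AD + AB.
The 10×10 boundary matrix has rank 6 and Smith normal form diag(1,1,1,1,1,1).

Boundary ∂_3: C_3 → C_2 sends each 3-simplex σ to the alternating sum Σ_i (−1)^i (σ with its i-th vertex removed). For instance
  ∂ABDF = BDF − ADF + ABF − ABD,
  ∂ADEF = DEF − AEF + ADF − ADE.
The resulting 10×5 matrix has rank 4, and its Smith normal form has invariant factors (1,1,1,1).

From H_k ≅ ker(∂_k) / im(∂_{k+1}) we obtain:

  H_0: rank C_0 − rank ∂_1 = 5 − 4 = 1, and the invariant factors of ∂_1 are all 1, so H_0 ≅ Z.
  H_1: rank ker ∂_1 − rank ∂_2 = (10 − 4) − 6 = 0, and the invariant factors of ∂_2 are all 1, so H_1 ≅ 0.
  H_2: rank ker ∂_2 − rank ∂_3 = (10 − 6) − 4 = 0, and the invariant factors of ∂_3 are all 1, so H_2 ≅ 0.
  H_3: rank ker ∂_3 − rank ∂_4 = (5 − 4) − 0 = 1, and there is no ∂_4, so H_3 ≅ Z.

As a check, the Euler characteristic is 5 − 10 + 10 − 5 = 0, which agrees with 1 − 0 + 0 − 1 = 0.
(K is a triangulation of the 3-sphere S^3.)

H_0 = Z,  H_1 = 0,  H_2 = 0,  H_3 = Z.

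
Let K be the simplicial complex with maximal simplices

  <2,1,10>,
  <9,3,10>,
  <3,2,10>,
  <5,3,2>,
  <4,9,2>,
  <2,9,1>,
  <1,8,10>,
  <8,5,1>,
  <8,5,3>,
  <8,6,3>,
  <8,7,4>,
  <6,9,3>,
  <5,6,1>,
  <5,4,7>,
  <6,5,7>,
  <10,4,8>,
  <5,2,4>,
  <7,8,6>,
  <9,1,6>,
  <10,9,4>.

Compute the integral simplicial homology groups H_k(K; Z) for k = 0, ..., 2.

K has 10 vertices, 30 edges, 20 triangles.
rank ∂_0 = 0, rank ∂_1 = 9 ⇒ b_0 = 10 − 0 − 9 = 1; all invariant factors of ∂_1 are 1 so no torsion. So H_0 ≅ Z.
rank ∂_1 = 9, rank ∂_2 = 20 ⇒ b_1 = 30 − 9 − 20 = 1; ∂_2 has invariant factor(s) [2] giving torsion. So H_1 ≅ Z × Z/2.
rank ∂_2 = 20, rank ∂_3 = 0 ⇒ b_2 = 20 − 20 − 0 = 0. So H_2 ≅ 0.

H_0 ≅ Z,  H_1 ≅ Z × Z/2,  H_2 = 0.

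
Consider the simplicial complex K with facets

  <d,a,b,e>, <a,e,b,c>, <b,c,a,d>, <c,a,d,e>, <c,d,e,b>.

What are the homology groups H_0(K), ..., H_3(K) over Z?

Take the total order a < b < c < d < e on the vertex set. Then K (dimension 3) consists of the simplices:

  0-simplices (5): a, b, c, d, e
  1-simplices (10): ab, ac, ad, ae, bc, bd, be, cd, ce, de
  2-simplices (10): abc, abd, abe, acd, ace, ade, bcd, bce, bde, cde
  3-simplices (5): abcd, abce, abde, acde, bcde

so the chain groups are C_0 ≅ Z^5, C_1 ≅ Z^10, C_2 ≅ Z^10, C_3 ≅ Z^5.

Boundary ∂_1: C_1 → C_0 is given by ∂[p,q] = [q] − [p].
The resulting 5×10 matrix has rank 4, and its Smith normal form has invariant factors (1,1,1,1).

Boundary ∂_2: C_2 → C_1 maps a triangle to the signed sum of its edges. For instance
  ∂bce = ce − be + bc,
  ∂ace = ce − ae + ac.
The 10×10 boundary matrix has rank 6 and Smith normal form diag(1,1,1,1,1,1).

∂_3: C_3 → C_2 sends each 3-simplex σ to the alternating sum Σ_i (−1)^i (σ with its i-th vertex removed). For instance
  ∂abce = bce − ace + abe − abc,
  ∂acde = cde − ade + ace − acd.
As a 10×5 matrix over Z this has rank 4, with invariant factors (1,1,1,1).

Now H_k = ker ∂_k / im ∂_{k+1}, so:

  H_0: rank C_0 − rank ∂_1 = 5 − 4 = 1, and the invariant factors of ∂_1 are all 1, so H_0 = Z.
  H_1: rank ker ∂_1 − rank ∂_2 = (10 − 4) − 6 = 0, and the invariant factors of ∂_2 are all 1, so H_1 = 0.
  H_2: rank ker ∂_2 − rank ∂_3 = (10 − 6) − 4 = 0, and the invariant factors of ∂_3 are all 1, so H_2 = 0.
  H_3: rank ker ∂_3 − rank ∂_4 = (5 − 4) − 0 = 1, and there is no ∂_4, so H_3 = Z.

H_0 = Z,  H_1 = 0,  H_2 = 0,  H_3 = Z.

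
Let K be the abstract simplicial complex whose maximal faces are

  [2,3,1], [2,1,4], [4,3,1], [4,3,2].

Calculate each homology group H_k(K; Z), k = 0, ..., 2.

We work with the vertex ordering 1 < 2 < 3 < 4. The simplices of K, each written with vertices in increasing order, are:

  0-simplices (4): [1], [2], [3], [4]
  1-simplices (6): [1,2], [1,3], [1,4], [2,3], [2,4], [3,4]
  2-simplices (4): [1,2,3], [1,2,4], [1,3,4], [2,3,4]

giving chain groups C_0 ≅ Z^4, C_1 ≅ Z^6, C_2 ≅ Z^4.

The boundary map ∂_1: C_1 → C_0 sends each edge [p,q] (with p < q) to q − p.
As a 4×6 matrix over Z this has rank 3, with invariant factors (1,1,1).

The boundary map ∂_2: C_2 → C_1 sends each 2-simplex [p,q,r] to [q,r] − [p,r] + [p,q]. For instance
  ∂[1,3,4] = [3,4] − [1,4] + [1,3],
  ∂[2,3,4] = [3,4] − [2,4] + [2,3].
This gives a 6×4 integer matrix of rank 3; reducing to Smith normal form yields diagonal entries (1,1,1).

From H_k ≅ ker(∂_k) / im(∂_{k+1}) we obtain:

  H_0: rank C_0 − rank ∂_1 = 4 − 3 = 1, and the invariant factors of ∂_1 are all 1, so H_0 ≅ Z.
  H_1: rank ker ∂_1 − rank ∂_2 = (6 − 3) − 3 = 0, and the invariant factors of ∂_2 are all 1, so H_1 ≅ 0.
  H_2: rank ker ∂_2 − rank ∂_3 = (4 − 3) − 0 = 1, and there is no ∂_3, so H_2 ≅ Z.

As a check, the Euler characteristic is 4 − 6 + 4 = 2, which agrees with 1 − 0 + 1 = 2.
(K is a triangulation of the 2-sphere S^2.)

H_0 ≅ Z,  H_1 = 0,  H_2 ≅ Z.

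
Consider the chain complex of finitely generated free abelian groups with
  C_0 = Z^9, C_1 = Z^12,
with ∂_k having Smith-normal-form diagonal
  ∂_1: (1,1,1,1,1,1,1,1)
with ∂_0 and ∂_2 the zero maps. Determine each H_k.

H_0: b_0 = 9 − 0 − 8 = 1; torsion from ∂_1 factors > 1: none. So H_0 = Z.
H_1: b_1 = 12 − 8 − 0 = 4; torsion from ∂_2 factors > 1: none. So H_1 = Z^4.

H_0 = Z,  H_1 = Z^4.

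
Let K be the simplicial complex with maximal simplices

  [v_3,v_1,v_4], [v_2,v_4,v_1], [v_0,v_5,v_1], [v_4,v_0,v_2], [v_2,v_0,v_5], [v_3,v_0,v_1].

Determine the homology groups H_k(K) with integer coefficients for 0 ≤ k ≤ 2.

Take the total order v_0 < v_1 < v_2 < v_3 < v_4 < v_5 on the vertex set. Then K (dimension 2) consists of the simplices:

  0-simplices (6): [v_0], [v_1], [v_2], [v_3], [v_4], [v_5]
  1-simplices (12): [v_0,v_1], [v_0,v_2], [v_0,v_3], [v_0,v_4], [v_0,v_5], [v_1,v_2], [v_1,v_3], [v_1,v_4], [v_1,v_5], [v_2,v_4], [v_2,v_5], [v_3,v_4]
  2-simplices (6): [v_0,v_1,v_3], [v_0,v_1,v_5], [v_0,v_2,v_4], [v_0,v_2,v_5], [v_1,v_2,v_4], [v_1,v_3,v_4]

Hence C_0 ≅ Z^6, C_1 ≅ Z^12, C_2 ≅ Z^6.

∂_1: C_1 → C_0 maps an edge to its endpoints' difference, ∂[p,q] = q − p. For instance
  ∂[v_0,v_3] = [v_3] − [v_0].
As a 6×12 matrix over Z this has rank 5, with invariant factors (1,1,1,1,1).

∂_2: C_2 → C_1 sends each 2-simplex [p,q,r] to [q,r] − [p,r] + [p,q]. For instance
  ∂[v_0,v_2,v_5] = [v_2,v_5] − [v_0,v_5] + [v_0,v_2],
  ∂[v_0,v_1,v_5] = [v_1,v_5] − [v_0,v_5] + [v_0,v_1].
As a 12×6 matrix over Z this has rank 6, with invariant factors (1,1,1,1,1,1).

Reading off H_k = ker ∂_k / im ∂_{k+1}:

  H_0: rank C_0 − rank ∂_1 = 6 − 5 = 1, and the invariant factors of ∂_1 are all 1, so H_0 = Z.
  H_1: rank ker ∂_1 − rank ∂_2 = (12 − 5) − 6 = 1, and the invariant factors of ∂_2 are all 1, so H_1 = Z.
  H_2: rank ker ∂_2 − rank ∂_3 = (6 − 6) − 0 = 0, and there is no ∂_3, so H_2 = 0.

H_0 = Z,  H_1 = Z,  H_2 = 0.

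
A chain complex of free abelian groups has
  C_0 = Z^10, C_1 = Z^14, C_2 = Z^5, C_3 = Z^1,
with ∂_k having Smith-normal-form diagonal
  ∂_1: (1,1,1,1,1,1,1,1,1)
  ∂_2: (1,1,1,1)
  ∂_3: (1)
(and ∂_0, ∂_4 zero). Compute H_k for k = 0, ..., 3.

H_0: b_0 = 10 − 0 − 9 = 1; torsion from ∂_1 factors > 1: none. So H_0 ≅ Z.
H_1: b_1 = 14 − 9 − 4 = 1; torsion from ∂_2 factors > 1: none. So H_1 ≅ Z.
H_2: b_2 = 5 − 4 − 1 = 0; torsion from ∂_3 factors > 1: none. So H_2 ≅ 0.
H_3: b_3 = 1 − 1 − 0 = 0; torsion from ∂_4 factors > 1: none. So H_3 ≅ 0.

H_0 ≅ Z,  H_1 ≅ Z,  H_2 = 0,  H_3 = 0.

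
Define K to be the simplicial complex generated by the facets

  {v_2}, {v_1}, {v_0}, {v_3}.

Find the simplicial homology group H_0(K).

Order the vertices as v_0 < v_1 < v_2 < v_3. Listing each simplex with vertices in this order, K has dimension 0 with simplices:

  0-simplices (4): [v_0], [v_1], [v_2], [v_3]

so the chain groups are C_0 ≅ Z^4.

Computing H_k = (kernel of ∂_k) / (image of ∂_{k+1}):

  H_0: rank C_0 − rank ∂_1 = 4 − 0 = 4, and there is no ∂_1, so H_0 ≅ Z^4.

(K is a triangulation of a set of 4 points.)

H_0 = Z^4.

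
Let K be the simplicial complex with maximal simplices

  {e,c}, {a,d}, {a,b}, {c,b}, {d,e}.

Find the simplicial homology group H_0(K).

Fix the vertex order a < b < c < d < e and write every simplex with vertices in increasing order. Then dim K = 1 and the simplices of K are:

  0-simplices (5): a, b, c, d, e
  1-simplices (5): ab, ad, bc, ce, de

giving chain groups C_0 ≅ Z^5, C_1 ≅ Z^5.

Boundary ∂_1: C_1 → C_0 is given by ∂[p,q] = [q] − [p]. For instance
  ∂bc = c − b.
The 5×5 boundary matrix has rank 4 and Smith normal form diag(1,1,1,1).

Computing H_k = (kernel of ∂_k) / (image of ∂_{k+1}):

  H_0: rank C_0 − rank ∂_1 = 5 − 4 = 1, and the invariant factors of ∂_1 are all 1, so H_0 = Z.

H_0 ≅ Z.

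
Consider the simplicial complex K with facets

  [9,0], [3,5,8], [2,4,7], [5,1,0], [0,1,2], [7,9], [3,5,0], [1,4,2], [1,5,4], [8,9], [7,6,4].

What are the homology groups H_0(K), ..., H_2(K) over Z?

H_0 ≅ Z,  H_1 ≅ Z^2,  H_2 = 0.

We work with the vertex ordering 0 < 1 < 2 < 3 < 4 < 5 < 6 < 7 < 8 < 9. The simplices of K, each written with vertices in increasing order, are:

  0-simplices (10): [0], [1], [2], [3], [4], [5], [6], [7], [8], [9]
  1-simplices (19): [0,1], [0,2], [0,3], [0,5], [0,9], [1,2], [1,4], [1,5], [2,4], [2,7], [3,5], [3,8], [4,5], [4,6], [4,7], [5,8], [6,7], [7,9], [8,9]
  2-simplices (8): [0,1,2], [0,1,5], [0,3,5], [1,2,4], [1,4,5], [2,4,7], [3,5,8], [4,6,7]

giving chain groups C_0 ≅ Z^10, C_1 ≅ Z^19, C_2 ≅ Z^8.

The boundary map ∂_1: C_1 → C_0 maps an edge to its endpoints' difference, ∂[p,q] = q − p.
The 10×19 boundary matrix has rank 9 and Smith normal form diag(1,1,1,1,1,1,1,1,1).

The boundary map ∂_2: C_2 → C_1 sends each 2-simplex [p,q,r] to [q,r] − [p,r] + [p,q]. For instance
  ∂[2,4,7] = [4,7] − [2,7] + [2,4],
  ∂[1,2,4] = [2,4] − [1,4] + [1,2].
This gives a 19×8 integer matrix of rank 8; reducing to Smith normal form yields diagonal entries (1,1,1,1,1,1,1,1).

Reading off H_k = ker ∂_k / im ∂_{k+1}:

  H_0: rank C_0 − rank ∂_1 = 10 − 9 = 1, and the invariant factors of ∂_1 are all 1, so H_0 ≅ Z.
  H_1: rank ker ∂_1 − rank ∂_2 = (19 − 9) − 8 = 2, and the invariant factors of ∂_2 are all 1, so H_1 ≅ Z^2.
  H_2: rank ker ∂_2 − rank ∂_3 = (8 − 8) − 0 = 0, and there is no ∂_3, so H_2 ≅ 0.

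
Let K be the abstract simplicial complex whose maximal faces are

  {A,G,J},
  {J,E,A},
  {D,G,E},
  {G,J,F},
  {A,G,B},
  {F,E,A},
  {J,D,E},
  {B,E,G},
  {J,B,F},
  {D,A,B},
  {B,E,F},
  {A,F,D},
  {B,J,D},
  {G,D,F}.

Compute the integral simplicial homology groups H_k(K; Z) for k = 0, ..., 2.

Order the vertices as A < B < D < E < F < G < J. Listing each simplex with vertices in this order, K has dimension 2 with simplices:

  0-simplices (7): A, B, D, E, F, G, J
  1-simplices (21): AB, AD, AE, AF, AG, AJ, BD, BE, BF, BG, BJ, DE, DF, DG, DJ, EF, EG, EJ, FG, FJ, GJ
  2-simplices (14): ABD, ABG, ADF, AEF, AEJ, AGJ, BDJ, BEF, BEG, BFJ, DEG, DEJ, DFG, FGJ

giving chain groups C_0 ≅ Z^7, C_1 ≅ Z^21, C_2 ≅ Z^14.

Boundary ∂_1: C_1 → C_0 is given by ∂[p,q] = [q] − [p].
The 7×21 boundary matrix has rank 6 and Smith normal form diag(1,1,1,1,1,1).

Boundary ∂_2: C_2 → C_1 sends each 2-simplex [p,q,r] to [q,r] − [p,r] + [p,q]. For instance
  ∂AEJ = EJ − AJ + AE,
  ∂DEG = EG − DG + DE.
The resulting 21×14 matrix has rank 13, and its Smith normal form has invariant factors (1,1,1,1,1,1,1,1,1,1,1,1,1).

From H_k ≅ ker(∂_k) / im(∂_{k+1}) we obtain:

  H_0: rank C_0 − rank ∂_1 = 7 − 6 = 1, and the invariant factors of ∂_1 are all 1, so H_0 ≅ Z.
  H_1: rank ker ∂_1 − rank ∂_2 = (21 − 6) − 13 = 2, and the invariant factors of ∂_2 are all 1, so H_1 ≅ Z^2.
  H_2: rank ker ∂_2 − rank ∂_3 = (14 − 13) − 0 = 1, and there is no ∂_3, so H_2 ≅ Z.

(K is a triangulation of the torus T^2.)

H_0 ≅ Z,  H_1 ≅ Z^2,  H_2 ≅ Z.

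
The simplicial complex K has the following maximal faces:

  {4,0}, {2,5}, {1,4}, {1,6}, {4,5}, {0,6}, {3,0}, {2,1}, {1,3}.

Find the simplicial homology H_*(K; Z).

H_0 = Z,  H_1 = Z^3.

K has 7 vertices, 9 edges.
rank ∂_0 = 0, rank ∂_1 = 6 ⇒ b_0 = 7 − 0 − 6 = 1; all invariant factors of ∂_1 are 1 so no torsion. So H_0 = Z.
rank ∂_1 = 6, rank ∂_2 = 0 ⇒ b_1 = 9 − 6 − 0 = 3. So H_1 = Z^3.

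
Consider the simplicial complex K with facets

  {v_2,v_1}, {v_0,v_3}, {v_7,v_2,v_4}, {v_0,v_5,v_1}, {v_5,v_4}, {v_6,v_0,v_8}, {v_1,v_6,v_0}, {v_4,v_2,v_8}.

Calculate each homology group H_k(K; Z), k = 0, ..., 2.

We work with the vertex ordering v_0 < v_1 < v_2 < v_3 < v_4 < v_5 < v_6 < v_7 < v_8. The simplices of K, each written with vertices in increasing order, are:

  0-simplices (9): [v_0], [v_1], [v_2], [v_3], [v_4], [v_5], [v_6], [v_7], [v_8]
  1-simplices (15): (15 of them)
  2-simplices (5): [v_0,v_1,v_5], [v_0,v_1,v_6], [v_0,v_6,v_8], [v_2,v_4,v_7], [v_2,v_4,v_8]

Hence C_0 ≅ Z^9, C_1 ≅ Z^15, C_2 ≅ Z^5.

The boundary map ∂_1: C_1 → C_0 sends each edge [p,q] (with p < q) to q − p. For instance
  ∂[v_0,v_6] = [v_6] − [v_0].
The resulting 9×15 matrix has rank 8, and its Smith normal form has invariant factors (1,1,1,1,1,1,1,1).

The boundary map ∂_2: C_2 → C_1 maps a triangle to the signed sum of its edges. For instance
  ∂[v_2,v_4,v_7] = [v_4,v_7] − [v_2,v_7] + [v_2,v_4],
  ∂[v_2,v_4,v_8] = [v_4,v_8] − [v_2,v_8] + [v_2,v_4].
The 15×5 boundary matrix has rank 5 and Smith normal form diag(1,1,1,1,1).

From H_k ≅ ker(∂_k) / im(∂_{k+1}) we obtain:

  H_0: rank C_0 − rank ∂_1 = 9 − 8 = 1, and the invariant factors of ∂_1 are all 1, so H_0 = Z.
  H_1: rank ker ∂_1 − rank ∂_2 = (15 − 8) − 5 = 2, and the invariant factors of ∂_2 are all 1, so H_1 = Z^2.
  H_2: rank ker ∂_2 − rank ∂_3 = (5 − 5) − 0 = 0, and there is no ∂_3, so H_2 = 0.

H_0 ≅ Z,  H_1 ≅ Z^2,  H_2 = 0.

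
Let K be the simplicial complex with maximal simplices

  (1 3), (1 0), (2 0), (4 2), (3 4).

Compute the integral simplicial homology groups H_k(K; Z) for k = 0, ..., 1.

Fix the vertex order 0 < 1 < 2 < 3 < 4 and write every simplex with vertices in increasing order. Then dim K = 1 and the simplices of K are:

  0-simplices (5): [0], [1], [2], [3], [4]
  1-simplices (5): [0,1], [0,2], [1,3], [2,4], [3,4]

so the chain groups are C_0 ≅ Z^5, C_1 ≅ Z^5.

The boundary map ∂_1: C_1 → C_0 maps an edge to its endpoints' difference, ∂[p,q] = q − p. For instance
  ∂[3,4] = [4] − [3].
The 5×5 boundary matrix has rank 4 and Smith normal form diag(1,1,1,1).

Computing H_k = (kernel of ∂_k) / (image of ∂_{k+1}):

  H_0: rank C_0 − rank ∂_1 = 5 − 4 = 1, and the invariant factors of ∂_1 are all 1, so H_0 ≅ Z.
  H_1: rank ker ∂_1 − rank ∂_2 = (5 − 4) − 0 = 1, and there is no ∂_2, so H_1 ≅ Z.

H_0 = Z,  H_1 = Z.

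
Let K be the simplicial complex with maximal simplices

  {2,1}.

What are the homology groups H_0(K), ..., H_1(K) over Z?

H_0 = Z,  H_1 = 0.

Take the total order 1 < 2 on the vertex set. Then K (dimension 1) consists of the simplices:

  0-simplices (2): [1], [2]
  1-simplices (1): [1,2]

so the chain groups are C_0 ≅ Z^2, C_1 ≅ Z^1.

∂_1: C_1 → C_0 is given by ∂[p,q] = [q] − [p]. For instance
  ∂[1,2] = [2] − [1].
The resulting 2×1 matrix has rank 1, and its Smith normal form has invariant factors (1).

From H_k ≅ ker(∂_k) / im(∂_{k+1}) we obtain:

  H_0: rank C_0 − rank ∂_1 = 2 − 1 = 1, and the invariant factors of ∂_1 are all 1, so H_0 = Z.
  H_1: rank ker ∂_1 − rank ∂_2 = (1 − 1) − 0 = 0, and there is no ∂_2, so H_1 = 0.

As a check, the Euler characteristic is 2 − 1 = 1, which agrees with 1 − 0 = 1.
(K is a triangulation of the 1-simplex.)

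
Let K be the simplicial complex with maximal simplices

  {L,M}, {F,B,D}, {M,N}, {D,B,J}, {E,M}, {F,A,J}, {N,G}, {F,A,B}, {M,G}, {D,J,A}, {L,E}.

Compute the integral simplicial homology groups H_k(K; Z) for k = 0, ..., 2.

H_0 ≅ Z^2,  H_1 ≅ Z^3,  H_2 = 0.

Order the vertices as A < B < D < E < F < G < J < L < M < N. Listing each simplex with vertices in this order, K has dimension 2 with simplices:

  0-simplices (10): A, B, D, E, F, G, J, L, M, N
  1-simplices (16): AB, AD, AF, AJ, BD, BF, BJ, DF, DJ, EL, EM, FJ, GM, GN, LM, MN
  2-simplices (5): ABF, ADJ, AFJ, BDF, BDJ

Hence C_0 ≅ Z^10, C_1 ≅ Z^16, C_2 ≅ Z^5.

The boundary map ∂_1: C_1 → C_0 sends each edge [p,q] (with p < q) to q − p.
As a 10×16 matrix over Z this has rank 8, with invariant factors (1,1,1,1,1,1,1,1).

Boundary ∂_2: C_2 → C_1 maps a triangle to the signed sum of its edges. For instance
  ∂ABF = BF − AF + AB,
  ∂BDF = DF − BF + BD.
The 16×5 boundary matrix has rank 5 and Smith normal form diag(1,1,1,1,1).

Reading off H_k = ker ∂_k / im ∂_{k+1}:

  H_0: rank C_0 − rank ∂_1 = 10 − 8 = 2, and the invariant factors of ∂_1 are all 1, so H_0 ≅ Z^2.
  H_1: rank ker ∂_1 − rank ∂_2 = (16 − 8) − 5 = 3, and the invariant factors of ∂_2 are all 1, so H_1 ≅ Z^3.
  H_2: rank ker ∂_2 − rank ∂_3 = (5 − 5) − 0 = 0, and there is no ∂_3, so H_2 ≅ 0.

(K is a triangulation of the disjoint union of a wedge of 2 circles and the Möbius band.)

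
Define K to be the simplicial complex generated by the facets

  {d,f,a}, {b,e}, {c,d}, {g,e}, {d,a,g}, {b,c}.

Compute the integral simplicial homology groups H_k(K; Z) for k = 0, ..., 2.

H_0 ≅ Z,  H_1 ≅ Z,  H_2 = 0.

We work with the vertex ordering a < b < c < d < e < f < g. The simplices of K, each written with vertices in increasing order, are:

  0-simplices (7): a, b, c, d, e, f, g
  1-simplices (9): ad, af, ag, bc, be, cd, df, dg, eg
  2-simplices (2): adf, adg

giving chain groups C_0 ≅ Z^7, C_1 ≅ Z^9, C_2 ≅ Z^2.

The boundary map ∂_1: C_1 → C_0 maps an edge to its endpoints' difference, ∂[p,q] = q − p. For instance
  ∂ag = g − a.
This gives a 7×9 integer matrix of rank 6; reducing to Smith normal form yields diagonal entries (1,1,1,1,1,1).

∂_2: C_2 → C_1 sends each 2-simplex [p,q,r] to [q,r] − [p,r] + [p,q]. For instance
  ∂adg = dg − ag + ad,
  ∂adf = df − af + ad.
The 9×2 boundary matrix has rank 2 and Smith normal form diag(1,1).

From H_k ≅ ker(∂_k) / im(∂_{k+1}) we obtain:

  H_0: rank C_0 − rank ∂_1 = 7 − 6 = 1, and the invariant factors of ∂_1 are all 1, so H_0 = Z.
  H_1: rank ker ∂_1 − rank ∂_2 = (9 − 6) − 2 = 1, and the invariant factors of ∂_2 are all 1, so H_1 = Z.
  H_2: rank ker ∂_2 − rank ∂_3 = (2 − 2) − 0 = 0, and there is no ∂_3, so H_2 = 0.

As a check, the Euler characteristic is 7 − 9 + 2 = 0, which agrees with 1 − 1 + 0 = 0.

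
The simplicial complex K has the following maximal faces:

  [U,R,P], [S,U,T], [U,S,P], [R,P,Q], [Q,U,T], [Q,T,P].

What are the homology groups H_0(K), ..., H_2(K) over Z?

H_0 ≅ Z,  H_1 ≅ Z,  H_2 = 0.

Fix the vertex order P < Q < R < S < T < U and write every simplex with vertices in increasing order. Then dim K = 2 and the simplices of K are:

  0-simplices (6): P, Q, R, S, T, U
  1-simplices (12): PQ, PR, PS, PT, PU, QR, QT, QU, RU, ST, SU, TU
  2-simplices (6): PQR, PQT, PRU, PSU, QTU, STU

Hence C_0 ≅ Z^6, C_1 ≅ Z^12, C_2 ≅ Z^6.

Boundary ∂_1: C_1 → C_0 sends each edge [p,q] (with p < q) to q − p. For instance
  ∂PR = R − P.
As a 6×12 matrix over Z this has rank 5, with invariant factors (1,1,1,1,1).

Boundary ∂_2: C_2 → C_1 maps a triangle to the signed sum of its edges. For instance
  ∂PQR = QR − PR + PQ,
  ∂PSU = SU − PU + PS.
The resulting 12×6 matrix has rank 6, and its Smith normal form has invariant factors (1,1,1,1,1,1).

From H_k ≅ ker(∂_k) / im(∂_{k+1}) we obtain:

  H_0: rank C_0 − rank ∂_1 = 6 − 5 = 1, and the invariant factors of ∂_1 are all 1, so H_0 = Z.
  H_1: rank ker ∂_1 − rank ∂_2 = (12 − 5) − 6 = 1, and the invariant factors of ∂_2 are all 1, so H_1 = Z.
  H_2: rank ker ∂_2 − rank ∂_3 = (6 − 6) − 0 = 0, and there is no ∂_3, so H_2 = 0.

(K is a triangulation of the cylinder S^1 x I.)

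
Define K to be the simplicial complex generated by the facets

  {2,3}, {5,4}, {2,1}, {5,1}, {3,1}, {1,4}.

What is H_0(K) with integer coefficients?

H_0 ≅ Z.

We work with the vertex ordering 1 < 2 < 3 < 4 < 5. The simplices of K, each written with vertices in increasing order, are:

  0-simplices (5): [1], [2], [3], [4], [5]
  1-simplices (6): [1,2], [1,3], [1,4], [1,5], [2,3], [4,5]

so the chain groups are C_0 ≅ Z^5, C_1 ≅ Z^6.

Boundary ∂_1: C_1 → C_0 sends each edge [p,q] (with p < q) to q − p.
This gives a 5×6 integer matrix of rank 4; reducing to Smith normal form yields diagonal entries (1,1,1,1).

Now H_k = ker ∂_k / im ∂_{k+1}, so:

  H_0: rank C_0 − rank ∂_1 = 5 − 4 = 1, and the invariant factors of ∂_1 are all 1, so H_0 = Z.

(K is a triangulation of a wedge of 2 circles.)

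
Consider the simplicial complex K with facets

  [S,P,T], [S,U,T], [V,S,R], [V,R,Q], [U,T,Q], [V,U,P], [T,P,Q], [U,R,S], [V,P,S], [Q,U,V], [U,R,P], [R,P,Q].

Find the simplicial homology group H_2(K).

We work with the vertex ordering P < Q < R < S < T < U < V. The simplices of K, each written with vertices in increasing order, are:

  0-simplices (7): P, Q, R, S, T, U, V
  1-simplices (18): PQ, PR, PS, PT, PU, PV, QR, QT, QU, QV, RS, RU, RV, ST, SU, SV, TU, UV
  2-simplices (12): PQR, PQT, PRU, PST, PSV, PUV, QRV, QTU, QUV, RSU, RSV, STU

Hence C_0 ≅ Z^7, C_1 ≅ Z^18, C_2 ≅ Z^12.

Boundary ∂_1: C_1 → C_0 maps an edge to its endpoints' difference, ∂[p,q] = q − p.
As a 7×18 matrix over Z this has rank 6, with invariant factors (1,1,1,1,1,1).

The boundary map ∂_2: C_2 → C_1 maps a triangle to the signed sum of its edges. For instance
  ∂PUV = UV − PV + PU,
  ∂PRU = RU − PU + PR.
The resulting 18×12 matrix has rank 12, and its Smith normal form has invariant factors (1,1,1,1,1,1,1,1,1,1,1,2).

Computing H_k = (kernel of ∂_k) / (image of ∂_{k+1}):

  H_2: rank ker ∂_2 − rank ∂_3 = (12 − 12) − 0 = 0, and there is no ∂_3, so H_2 = 0.

(K is a triangulation of the real projective plane RP^2.)

H_2 = 0.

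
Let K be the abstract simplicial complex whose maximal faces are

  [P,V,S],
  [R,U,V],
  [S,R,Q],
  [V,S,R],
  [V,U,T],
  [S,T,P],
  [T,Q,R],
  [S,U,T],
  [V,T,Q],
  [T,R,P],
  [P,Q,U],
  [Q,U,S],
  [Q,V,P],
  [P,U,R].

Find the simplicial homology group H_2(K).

Order the vertices as P < Q < R < S < T < U < V. Listing each simplex with vertices in this order, K has dimension 2 with simplices:

  0-simplices (7): P, Q, R, S, T, U, V
  1-simplices (21): PQ, PR, PS, PT, PU, PV, QR, QS, QT, QU, QV, RS, RT, RU, RV, ST, SU, SV, TU, TV, UV
  2-simplices (14): PQU, PQV, PRT, PRU, PST, PSV, QRS, QRT, QSU, QTV, RSV, RUV, STU, TUV

so the chain groups are C_0 ≅ Z^7, C_1 ≅ Z^21, C_2 ≅ Z^14.

∂_1: C_1 → C_0 is given by ∂[p,q] = [q] − [p]. For instance
  ∂QT = T − Q.
The 7×21 boundary matrix has rank 6 and Smith normal form diag(1,1,1,1,1,1).

Boundary ∂_2: C_2 → C_1 sends each 2-simplex [p,q,r] to [q,r] − [p,r] + [p,q]. For instance
  ∂PSV = SV − PV + PS,
  ∂PRT = RT − PT + PR.
As a 21×14 matrix over Z this has rank 13, with invariant factors (1,1,1,1,1,1,1,1,1,1,1,1,1).

Reading off H_k = ker ∂_k / im ∂_{k+1}:

  H_2: rank ker ∂_2 − rank ∂_3 = (14 − 13) − 0 = 1, and there is no ∂_3, so H_2 = Z.

(K is a triangulation of the torus T^2.)

H_2 = Z.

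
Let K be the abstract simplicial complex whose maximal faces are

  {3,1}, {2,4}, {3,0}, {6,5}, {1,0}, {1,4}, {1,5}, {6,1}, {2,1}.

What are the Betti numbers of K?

b_0 = 1, b_1 = 3.

We work with the vertex ordering 0 < 1 < 2 < 3 < 4 < 5 < 6. The simplices of K, each written with vertices in increasing order, are:

  0-simplices (7): [0], [1], [2], [3], [4], [5], [6]
  1-simplices (9): [0,1], [0,3], [1,2], [1,3], [1,4], [1,5], [1,6], [2,4], [5,6]

so the chain groups are C_0 ≅ Z^7, C_1 ≅ Z^9.

The boundary map ∂_1: C_1 → C_0 maps an edge to its endpoints' difference, ∂[p,q] = q − p.
This gives a 7×9 integer matrix of rank 6; reducing to Smith normal form yields diagonal entries (1,1,1,1,1,1).

Computing H_k = (kernel of ∂_k) / (image of ∂_{k+1}):

  H_0: rank C_0 − rank ∂_1 = 7 − 6 = 1, and the invariant factors of ∂_1 are all 1, so H_0 ≅ Z.
  H_1: rank ker ∂_1 − rank ∂_2 = (9 − 6) − 0 = 3, and there is no ∂_2, so H_1 ≅ Z^3.

Hence the Betti numbers are b_0 = 1, b_1 = 3.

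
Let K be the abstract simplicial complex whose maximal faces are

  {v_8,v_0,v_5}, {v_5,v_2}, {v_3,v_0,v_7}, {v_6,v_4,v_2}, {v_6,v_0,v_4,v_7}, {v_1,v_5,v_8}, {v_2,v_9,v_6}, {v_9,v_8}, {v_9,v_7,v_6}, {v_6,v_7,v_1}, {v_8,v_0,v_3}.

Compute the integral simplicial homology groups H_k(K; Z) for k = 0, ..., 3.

H_0 = Z,  H_1 = Z^3,  H_2 = 0,  H_3 = 0.

Fix the vertex order v_0 < v_1 < v_2 < v_3 < v_4 < v_5 < v_6 < v_7 < v_8 < v_9 and write every simplex with vertices in increasing order. Then dim K = 3 and the simplices of K are:

  0-simplices (10): [v_0], [v_1], [v_2], [v_3], [v_4], [v_5], [v_6], [v_7], [v_8], [v_9]
  1-simplices (23): (23 of them)
  2-simplices (12): (12 of them)
  3-simplices (1): [v_0,v_4,v_6,v_7]

giving chain groups C_0 ≅ Z^10, C_1 ≅ Z^23, C_2 ≅ Z^12, C_3 ≅ Z^1.

Boundary ∂_1: C_1 → C_0 is given by ∂[p,q] = [q] − [p].
The resulting 10×23 matrix has rank 9, and its Smith normal form has invariant factors (1,1,1,1,1,1,1,1,1).

Boundary ∂_2: C_2 → C_1 acts by ∂[p,q,r] = [q,r] − [p,r] + [p,q]. For instance
  ∂[v_6,v_7,v_9] = [v_7,v_9] − [v_6,v_9] + [v_6,v_7],
  ∂[v_2,v_4,v_6] = [v_4,v_6] − [v_2,v_6] + [v_2,v_4].
The resulting 23×12 matrix has rank 11, and its Smith normal form has invariant factors (1,1,1,1,1,1,1,1,1,1,1).

∂_3: C_3 → C_2 sends each 3-simplex σ to the alternating sum Σ_i (−1)^i (σ with its i-th vertex removed). For instance
  ∂[v_0,v_4,v_6,v_7] = [v_4,v_6,v_7] − [v_0,v_6,v_7] + [v_0,v_4,v_7] − [v_0,v_4,v_6].
This gives a 12×1 integer matrix of rank 1; reducing to Smith normal form yields diagonal entries (1).

Computing H_k = (kernel of ∂_k) / (image of ∂_{k+1}):

  H_0: rank C_0 − rank ∂_1 = 10 − 9 = 1, and the invariant factors of ∂_1 are all 1, so H_0 = Z.
  H_1: rank ker ∂_1 − rank ∂_2 = (23 − 9) − 11 = 3, and the invariant factors of ∂_2 are all 1, so H_1 = Z^3.
  H_2: rank ker ∂_2 − rank ∂_3 = (12 − 11) − 1 = 0, and the invariant factors of ∂_3 are all 1, so H_2 = 0.
  H_3: rank ker ∂_3 − rank ∂_4 = (1 − 1) − 0 = 0, and there is no ∂_4, so H_3 = 0.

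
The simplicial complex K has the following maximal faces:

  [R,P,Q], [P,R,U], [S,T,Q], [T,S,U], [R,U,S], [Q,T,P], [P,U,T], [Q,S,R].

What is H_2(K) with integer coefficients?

Take the total order P < Q < R < S < T < U on the vertex set. Then K (dimension 2) consists of the simplices:

  0-simplices (6): P, Q, R, S, T, U
  1-simplices (12): PQ, PR, PT, PU, QR, QS, QT, RS, RU, ST, SU, TU
  2-simplices (8): PQR, PQT, PRU, PTU, QRS, QST, RSU, STU

giving chain groups C_0 ≅ Z^6, C_1 ≅ Z^12, C_2 ≅ Z^8.

∂_1: C_1 → C_0 maps an edge to its endpoints' difference, ∂[p,q] = q − p. For instance
  ∂QT = T − Q.
This gives a 6×12 integer matrix of rank 5; reducing to Smith normal form yields diagonal entries (1,1,1,1,1).

Boundary ∂_2: C_2 → C_1 acts by ∂[p,q,r] = [q,r] − [p,r] + [p,q]. For instance
  ∂PRU = RU − PU + PR,
  ∂QST = ST − QT + QS.
The 12×8 boundary matrix has rank 7 and Smith normal form diag(1,1,1,1,1,1,1).

Reading off H_k = ker ∂_k / im ∂_{k+1}:

  H_2: rank ker ∂_2 − rank ∂_3 = (8 − 7) − 0 = 1, and there is no ∂_3, so H_2 ≅ Z.

(K is a triangulation of the 2-sphere S^2.)

H_2 ≅ Z.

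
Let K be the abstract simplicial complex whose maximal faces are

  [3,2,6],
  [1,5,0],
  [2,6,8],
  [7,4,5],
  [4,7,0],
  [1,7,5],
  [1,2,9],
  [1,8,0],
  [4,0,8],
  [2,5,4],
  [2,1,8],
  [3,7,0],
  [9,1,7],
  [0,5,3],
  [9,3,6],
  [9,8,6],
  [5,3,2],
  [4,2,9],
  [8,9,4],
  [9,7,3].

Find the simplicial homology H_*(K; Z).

H_0 ≅ Z,  H_1 ≅ Z ⊕ Z/2Z,  H_2 = 0.

Take the total order 0 < 1 < 2 < 3 < 4 < 5 < 6 < 7 < 8 < 9 on the vertex set. Then K (dimension 2) consists of the simplices:

  0-simplices (10): [0], [1], [2], [3], [4], [5], [6], [7], [8], [9]
  1-simplices (30): (30 of them)
  2-simplices (20): (20 of them)

so the chain groups are C_0 ≅ Z^10, C_1 ≅ Z^30, C_2 ≅ Z^20.

The boundary map ∂_1: C_1 → C_0 sends each edge [p,q] (with p < q) to q − p. For instance
  ∂[2,4] = [4] − [2].
The 10×30 boundary matrix has rank 9 and Smith normal form diag(1,1,1,1,1,1,1,1,1).

Boundary ∂_2: C_2 → C_1 maps a triangle to the signed sum of its edges. For instance
  ∂[3,7,9] = [7,9] − [3,9] + [3,7],
  ∂[1,5,7] = [5,7] − [1,7] + [1,5].
The 30×20 boundary matrix has rank 20 and Smith normal form diag(1,1,1,1,1,1,1,1,1,1,1,1,1,1,1,1,1,1,1,2).

Now H_k = ker ∂_k / im ∂_{k+1}, so:

  H_0: rank C_0 − rank ∂_1 = 10 − 9 = 1, and the invariant factors of ∂_1 are all 1, so H_0 ≅ Z.
  H_1: rank ker ∂_1 − rank ∂_2 = (30 − 9) − 20 = 1, and ∂_2 has invariant factor 2 > 1, so H_1 ≅ Z ⊕ Z/2Z.
  H_2: rank ker ∂_2 − rank ∂_3 = (20 − 20) − 0 = 0, and there is no ∂_3, so H_2 ≅ 0.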